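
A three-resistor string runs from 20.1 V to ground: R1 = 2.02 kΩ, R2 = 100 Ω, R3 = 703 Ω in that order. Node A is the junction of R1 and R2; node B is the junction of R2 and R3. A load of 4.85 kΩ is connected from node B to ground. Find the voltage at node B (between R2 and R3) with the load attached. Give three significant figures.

At node B, R3 is in parallel with the load: R3‖R_L = 614.0 Ω.
Below node A the resistance is R2 + (R3‖R_L) = 714.0 Ω, so V_A = 20.1 × 714.0/2734 = 5.249 V.
Then V_B = V_A × (R3‖R_L)/(R2 + R3‖R_L) = 5.249 × 614.0/714.0 = 4.51 V.

V ≈ 4.51 V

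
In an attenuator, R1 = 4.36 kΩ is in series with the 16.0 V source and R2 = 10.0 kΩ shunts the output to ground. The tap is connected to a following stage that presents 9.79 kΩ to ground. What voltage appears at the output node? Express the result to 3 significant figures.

V_out ≈ 8.50 V

The load sits in parallel with R2: R2‖R_L = (10.0 × 9.79) / (10.0 + 9.79) = 4.947 kΩ.
V_out = 16.0 × 4.947 / (4.36 + 4.947) = 16.0 × 4.947/9.307 = 8.50 V.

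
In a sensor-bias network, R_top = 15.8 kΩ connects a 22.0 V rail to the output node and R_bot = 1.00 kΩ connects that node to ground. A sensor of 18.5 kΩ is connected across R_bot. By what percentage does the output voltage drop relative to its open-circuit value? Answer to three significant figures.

The divider's output (Thévenin) resistance is R_top‖R_bot = 0.9405 kΩ.
Fractional drop under load = R_th/(R_th + R_L) = 0.9405 / (0.9405 + 18.5) = 0.04838.
So the output falls by 4.84 %.

4.84 %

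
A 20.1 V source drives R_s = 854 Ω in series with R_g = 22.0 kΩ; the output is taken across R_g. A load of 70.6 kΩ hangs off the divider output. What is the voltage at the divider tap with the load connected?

The load sits in parallel with R_g: R_g‖R_L = (22000 × 70600) / (22000 + 70600) = 16770 Ω.
V_out = 20.1 × 16770 / (854 + 16770) = 20.1 × 16770/17630 = 19.1 V.

V_out ≈ 19.1 V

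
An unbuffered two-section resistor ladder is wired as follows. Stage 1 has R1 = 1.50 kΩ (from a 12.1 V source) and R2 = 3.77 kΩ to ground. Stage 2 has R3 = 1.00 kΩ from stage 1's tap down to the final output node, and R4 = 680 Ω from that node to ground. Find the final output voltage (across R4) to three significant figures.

Stage 2 presents R3+R4 = 1680 Ω as a load on stage 1's tap.
Stage 1's lower leg becomes R2‖(R3+R4) = 1162 Ω, so V_mid = 12.1 × 1162/2662 = 5.282 V.
Stage 2 is itself unloaded: V_out = V_mid × R4/(R3+R4) = 5.282 × 680/1680 = 2.14 V.

V_out ≈ 2.14 V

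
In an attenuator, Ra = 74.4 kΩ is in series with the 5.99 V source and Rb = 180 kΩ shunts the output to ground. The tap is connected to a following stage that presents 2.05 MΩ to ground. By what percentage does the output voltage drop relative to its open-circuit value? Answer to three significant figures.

2.50 %

The divider's output (Thévenin) resistance is Ra‖Rb = 52.64 kΩ.
Fractional drop under load = R_th/(R_th + R_L) = 52.64 / (52.64 + 2050) = 0.02504.
So the output falls by 2.50 %.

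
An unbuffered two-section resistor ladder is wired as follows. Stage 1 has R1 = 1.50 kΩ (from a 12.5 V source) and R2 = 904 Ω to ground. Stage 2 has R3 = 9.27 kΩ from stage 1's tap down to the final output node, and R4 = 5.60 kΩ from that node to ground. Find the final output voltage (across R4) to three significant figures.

V_out ≈ 1.71 V

Stage 2 presents R3+R4 = 14870 Ω as a load on stage 1's tap.
Stage 1's lower leg becomes R2‖(R3+R4) = 852.2 Ω, so V_mid = 12.5 × 852.2/2352 = 4.529 V.
Stage 2 is itself unloaded: V_out = V_mid × R4/(R3+R4) = 4.529 × 5600/14870 = 1.71 V.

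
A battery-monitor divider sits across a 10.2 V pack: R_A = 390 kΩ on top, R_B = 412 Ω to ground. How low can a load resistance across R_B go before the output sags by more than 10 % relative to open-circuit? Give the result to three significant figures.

Output resistance R_th = R_A‖R_B = (390000 × 412)/390400 = 411.6 Ω.
The fractional drop is R_th/(R_th + R_L); requiring this ≤ 0.100 gives R_L ≥ R_th(1/0.100 − 1) = 411.6 × 9.000 = 3.70 kΩ.

R_L(min) ≈ 3.70 kΩ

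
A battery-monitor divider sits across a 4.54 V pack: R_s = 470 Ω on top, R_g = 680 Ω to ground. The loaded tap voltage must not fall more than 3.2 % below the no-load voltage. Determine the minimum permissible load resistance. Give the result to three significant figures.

R_L(min) ≈ 8.41 kΩ

Output resistance R_th = R_s‖R_g = (470 × 680)/1150 = 277.9 Ω.
The fractional drop is R_th/(R_th + R_L); requiring this ≤ 0.0320 gives R_L ≥ R_th(1/0.0320 − 1) = 277.9 × 30.25 = 8.41 kΩ.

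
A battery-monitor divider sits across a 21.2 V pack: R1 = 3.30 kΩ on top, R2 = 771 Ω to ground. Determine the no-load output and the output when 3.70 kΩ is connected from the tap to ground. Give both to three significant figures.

Open-circuit: V = 21.2 × 771/(3300 + 771) = 4.02 V.
With the load, R2 becomes R2‖R_L = 638.0 Ω, so V = 21.2 × 638.0/3938 = 3.43 V.

Unloaded: 4.02 V; loaded: 3.43 V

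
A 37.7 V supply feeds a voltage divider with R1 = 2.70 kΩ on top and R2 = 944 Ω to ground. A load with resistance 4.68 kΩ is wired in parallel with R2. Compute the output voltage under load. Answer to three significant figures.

V_out ≈ 8.50 V

The load sits in parallel with R2: R2‖R_L = (944 × 4680) / (944 + 4680) = 785.5 Ω.
V_out = 37.7 × 785.5 / (2700 + 785.5) = 37.7 × 785.5/3486 = 8.50 V.
(Unloaded it would have been 9.77 V.)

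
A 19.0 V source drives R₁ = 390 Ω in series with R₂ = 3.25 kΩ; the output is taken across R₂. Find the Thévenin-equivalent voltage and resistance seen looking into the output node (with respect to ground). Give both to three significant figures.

V_th is the open-circuit tap voltage: 19.0 × 3250/(390 + 3250) = 17.0 V.
With the supply zeroed, R₁ and R₂ appear in parallel from the tap: R_th = R₁‖R₂ = (390 × 3250)/3640 = 348 Ω.

V_th = 17.0 V, R_th = 348 Ω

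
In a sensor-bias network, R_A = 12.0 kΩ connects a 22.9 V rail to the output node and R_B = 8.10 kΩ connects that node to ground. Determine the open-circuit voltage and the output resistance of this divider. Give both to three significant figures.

V_th = 9.23 V, R_th = 4.84 kΩ

V_th is the open-circuit tap voltage: 22.9 × 8.10/(12.0 + 8.10) = 9.23 V.
With the supply zeroed, R_A and R_B appear in parallel from the tap: R_th = R_A‖R_B = (12.0 × 8.10)/20.10 = 4.84 kΩ.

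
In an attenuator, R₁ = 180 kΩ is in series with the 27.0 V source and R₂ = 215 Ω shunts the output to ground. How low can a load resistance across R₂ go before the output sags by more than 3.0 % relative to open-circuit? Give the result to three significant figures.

R_L(min) ≈ 6.94 kΩ

Output resistance R_th = R₁‖R₂ = (180000 × 215)/180200 = 214.7 Ω.
The fractional drop is R_th/(R_th + R_L); requiring this ≤ 0.0300 gives R_L ≥ R_th(1/0.0300 − 1) = 214.7 × 32.33 = 6.94 kΩ.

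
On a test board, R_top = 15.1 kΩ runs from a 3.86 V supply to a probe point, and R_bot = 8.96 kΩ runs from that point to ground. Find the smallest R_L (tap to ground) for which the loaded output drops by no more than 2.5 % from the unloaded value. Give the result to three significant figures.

Output resistance R_th = R_top‖R_bot = (15.1 × 8.96)/24.06 = 5.623 kΩ.
The fractional drop is R_th/(R_th + R_L); requiring this ≤ 0.0250 gives R_L ≥ R_th(1/0.0250 − 1) = 5.623 × 39.00 = 219 kΩ.

R_L(min) ≈ 219 kΩ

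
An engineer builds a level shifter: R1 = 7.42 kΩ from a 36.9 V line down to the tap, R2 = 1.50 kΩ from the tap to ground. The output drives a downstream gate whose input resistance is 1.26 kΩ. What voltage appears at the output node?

V_out ≈ 3.12 V

The load sits in parallel with R2: R2‖R_L = (1.50 × 1.26) / (1.50 + 1.26) = 0.6848 kΩ.
V_out = 36.9 × 0.6848 / (7.42 + 0.6848) = 36.9 × 0.6848/8.105 = 3.12 V.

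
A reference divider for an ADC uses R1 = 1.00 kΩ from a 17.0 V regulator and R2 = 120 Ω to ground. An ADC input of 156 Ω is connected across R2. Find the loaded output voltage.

V_out ≈ 1.08 V

The load sits in parallel with R2: R2‖R_L = (120 × 156) / (120 + 156) = 67.83 Ω.
V_out = 17.0 × 67.83 / (1000 + 67.83) = 17.0 × 67.83/1068 = 1.08 V.
(Unloaded it would have been 1.82 V.)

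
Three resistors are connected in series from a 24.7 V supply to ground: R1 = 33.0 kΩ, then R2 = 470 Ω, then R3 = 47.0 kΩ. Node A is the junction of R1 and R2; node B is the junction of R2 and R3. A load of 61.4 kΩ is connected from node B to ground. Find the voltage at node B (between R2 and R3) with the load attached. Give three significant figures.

At node B, R3 is in parallel with the load: R3‖R_L = 26620 Ω.
Below node A the resistance is R2 + (R3‖R_L) = 27090 Ω, so V_A = 24.7 × 27090/60090 = 11.14 V.
Then V_B = V_A × (R3‖R_L)/(R2 + R3‖R_L) = 11.14 × 26620/27090 = 10.9 V.

V ≈ 10.9 V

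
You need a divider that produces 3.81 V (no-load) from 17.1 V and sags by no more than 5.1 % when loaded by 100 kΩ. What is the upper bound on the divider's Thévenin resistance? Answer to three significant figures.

R_th ≤ 5.37 kΩ

Loading drop = R_th/(R_th + R_L) ≤ 0.0510, so R_th ≤ R_L · ε/(1−ε) = 100 kΩ × 0.0510/0.9490 = 5.37 kΩ.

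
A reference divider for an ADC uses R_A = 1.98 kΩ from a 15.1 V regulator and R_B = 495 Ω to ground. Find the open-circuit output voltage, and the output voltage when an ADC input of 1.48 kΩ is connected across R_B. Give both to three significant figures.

Unloaded: 3.02 V; loaded: 2.38 V

Open-circuit: V = 15.1 × 495/(1980 + 495) = 3.02 V.
With the load, R_B becomes R_B‖R_L = 370.9 Ω, so V = 15.1 × 370.9/2351 = 2.38 V.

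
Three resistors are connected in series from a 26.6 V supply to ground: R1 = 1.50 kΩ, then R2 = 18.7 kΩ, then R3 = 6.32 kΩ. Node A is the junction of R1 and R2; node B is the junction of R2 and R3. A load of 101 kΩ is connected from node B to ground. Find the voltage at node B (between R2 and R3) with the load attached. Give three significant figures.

At node B, R3 is in parallel with the load: R3‖R_L = 5.948 kΩ.
Below node A the resistance is R2 + (R3‖R_L) = 24.65 kΩ, so V_A = 26.6 × 24.65/26.15 = 25.07 V.
Then V_B = V_A × (R3‖R_L)/(R2 + R3‖R_L) = 25.07 × 5.948/24.65 = 6.05 V.

V ≈ 6.05 V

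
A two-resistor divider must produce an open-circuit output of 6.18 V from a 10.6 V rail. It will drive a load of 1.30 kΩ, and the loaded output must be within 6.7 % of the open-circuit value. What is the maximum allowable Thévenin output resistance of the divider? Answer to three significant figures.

R_th ≤ 93.4 Ω

Loading drop = R_th/(R_th + R_L) ≤ 0.0670, so R_th ≤ R_L · ε/(1−ε) = 1.30 kΩ × 0.0670/0.9330 = 93.4 Ω.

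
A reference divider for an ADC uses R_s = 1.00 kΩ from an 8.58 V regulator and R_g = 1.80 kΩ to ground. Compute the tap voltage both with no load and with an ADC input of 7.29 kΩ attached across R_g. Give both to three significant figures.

Unloaded: 5.52 V; loaded: 5.07 V

Open-circuit: V = 8.58 × 1.80/(1.00 + 1.80) = 5.52 V.
With the load, R_g becomes R_g‖R_L = 1.444 kΩ, so V = 8.58 × 1.444/2.444 = 5.07 V.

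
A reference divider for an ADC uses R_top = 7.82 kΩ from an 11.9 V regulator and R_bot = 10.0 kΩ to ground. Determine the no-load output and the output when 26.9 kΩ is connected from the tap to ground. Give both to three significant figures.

Unloaded: 6.68 V; loaded: 5.74 V

Open-circuit: V = 11.9 × 10.0/(7.82 + 10.0) = 6.68 V.
With the load, R_bot becomes R_bot‖R_L = 7.290 kΩ, so V = 11.9 × 7.290/15.11 = 5.74 V.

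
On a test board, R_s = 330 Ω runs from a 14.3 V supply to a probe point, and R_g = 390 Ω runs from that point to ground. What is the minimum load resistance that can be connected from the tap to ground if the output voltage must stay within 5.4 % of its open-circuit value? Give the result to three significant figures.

Output resistance R_th = R_s‖R_g = (330 × 390)/720.0 = 178.8 Ω.
The fractional drop is R_th/(R_th + R_L); requiring this ≤ 0.0540 gives R_L ≥ R_th(1/0.0540 − 1) = 178.8 × 17.52 = 3.13 kΩ.

R_L(min) ≈ 3.13 kΩ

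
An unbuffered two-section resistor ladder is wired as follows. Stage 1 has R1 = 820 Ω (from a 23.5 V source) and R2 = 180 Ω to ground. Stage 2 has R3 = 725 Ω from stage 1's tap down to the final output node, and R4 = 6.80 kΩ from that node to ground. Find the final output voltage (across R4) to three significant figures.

V_out ≈ 3.75 V

Stage 2 presents R3+R4 = 7525 Ω as a load on stage 1's tap.
Stage 1's lower leg becomes R2‖(R3+R4) = 175.8 Ω, so V_mid = 23.5 × 175.8/995.8 = 4.149 V.
Stage 2 is itself unloaded: V_out = V_mid × R4/(R3+R4) = 4.149 × 6800/7525 = 3.75 V.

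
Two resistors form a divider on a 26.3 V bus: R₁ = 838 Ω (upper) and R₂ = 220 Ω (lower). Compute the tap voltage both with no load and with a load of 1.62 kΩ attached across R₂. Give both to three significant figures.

Open-circuit: V = 26.3 × 220/(838 + 220) = 5.47 V.
With the load, R₂ becomes R₂‖R_L = 193.7 Ω, so V = 26.3 × 193.7/1032 = 4.94 V.

Unloaded: 5.47 V; loaded: 4.94 V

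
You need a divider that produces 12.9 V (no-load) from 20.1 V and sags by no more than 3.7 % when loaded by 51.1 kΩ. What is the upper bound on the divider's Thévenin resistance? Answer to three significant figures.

R_th ≤ 1.96 kΩ

Loading drop = R_th/(R_th + R_L) ≤ 0.0370, so R_th ≤ R_L · ε/(1−ε) = 51.1 kΩ × 0.0370/0.9630 = 1.96 kΩ.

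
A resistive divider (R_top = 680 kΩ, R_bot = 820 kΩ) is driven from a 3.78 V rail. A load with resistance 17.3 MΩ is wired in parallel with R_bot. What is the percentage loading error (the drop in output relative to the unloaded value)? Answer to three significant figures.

2.10 %

The divider's output (Thévenin) resistance is R_top‖R_bot = 371.7 kΩ.
Fractional drop under load = R_th/(R_th + R_L) = 371.7 / (371.7 + 17300) = 0.02104.
So the output falls by 2.10 %.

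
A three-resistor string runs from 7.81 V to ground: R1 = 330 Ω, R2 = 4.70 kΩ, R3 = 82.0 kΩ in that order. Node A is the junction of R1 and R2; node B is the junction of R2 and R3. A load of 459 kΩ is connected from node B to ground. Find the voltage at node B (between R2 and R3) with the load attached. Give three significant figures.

At node B, R3 is in parallel with the load: R3‖R_L = 69570 Ω.
Below node A the resistance is R2 + (R3‖R_L) = 74270 Ω, so V_A = 7.81 × 74270/74600 = 7.775 V.
Then V_B = V_A × (R3‖R_L)/(R2 + R3‖R_L) = 7.775 × 69570/74270 = 7.28 V.

V ≈ 7.28 V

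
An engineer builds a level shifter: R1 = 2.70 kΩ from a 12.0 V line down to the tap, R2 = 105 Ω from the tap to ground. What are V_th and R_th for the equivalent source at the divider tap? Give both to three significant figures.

V_th is the open-circuit tap voltage: 12.0 × 105/(2700 + 105) = 0.449 V.
With the supply zeroed, R1 and R2 appear in parallel from the tap: R_th = R1‖R2 = (2700 × 105)/2805 = 101 Ω.

V_th = 0.449 V, R_th = 101 Ω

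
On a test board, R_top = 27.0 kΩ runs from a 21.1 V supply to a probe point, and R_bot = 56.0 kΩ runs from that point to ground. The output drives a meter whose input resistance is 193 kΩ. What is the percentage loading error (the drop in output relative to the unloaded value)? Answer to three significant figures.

The divider's output (Thévenin) resistance is R_top‖R_bot = 18.22 kΩ.
Fractional drop under load = R_th/(R_th + R_L) = 18.22 / (18.22 + 193) = 0.08625.
So the output falls by 8.62 %.

8.62 %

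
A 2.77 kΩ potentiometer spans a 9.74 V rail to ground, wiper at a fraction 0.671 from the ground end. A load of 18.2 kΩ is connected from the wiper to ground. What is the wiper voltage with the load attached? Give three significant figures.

V ≈ 6.32 V

The wiper splits the pot into (1−α)R = 911.3 Ω above and αR = 1859 Ω below.
Lower section ‖ load = 1686 Ω.
V_wiper = 9.74 × 1686/(911.3 + 1686) = 6.32 V.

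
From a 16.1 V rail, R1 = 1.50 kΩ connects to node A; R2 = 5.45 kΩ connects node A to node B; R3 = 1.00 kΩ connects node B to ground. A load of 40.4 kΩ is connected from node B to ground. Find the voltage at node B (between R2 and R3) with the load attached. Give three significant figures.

V ≈ 1.98 V

At node B, R3 is in parallel with the load: R3‖R_L = 0.9758 kΩ.
Below node A the resistance is R2 + (R3‖R_L) = 6.426 kΩ, so V_A = 16.1 × 6.426/7.926 = 13.05 V.
Then V_B = V_A × (R3‖R_L)/(R2 + R3‖R_L) = 13.05 × 0.9758/6.426 = 1.98 V.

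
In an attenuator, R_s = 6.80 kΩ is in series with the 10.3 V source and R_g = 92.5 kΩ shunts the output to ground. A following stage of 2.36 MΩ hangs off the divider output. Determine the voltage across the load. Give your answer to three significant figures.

The load sits in parallel with R_g: R_g‖R_L = (92.5 × 2360) / (92.5 + 2360) = 89.01 kΩ.
V_out = 10.3 × 89.01 / (6.80 + 89.01) = 10.3 × 89.01/95.81 = 9.57 V.

V_out ≈ 9.57 V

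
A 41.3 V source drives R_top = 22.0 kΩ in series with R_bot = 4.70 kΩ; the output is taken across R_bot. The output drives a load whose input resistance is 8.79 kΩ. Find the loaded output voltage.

The load sits in parallel with R_bot: R_bot‖R_L = (4.70 × 8.79) / (4.70 + 8.79) = 3.062 kΩ.
V_out = 41.3 × 3.062 / (22.0 + 3.062) = 41.3 × 3.062/25.06 = 5.05 V.

V_out ≈ 5.05 V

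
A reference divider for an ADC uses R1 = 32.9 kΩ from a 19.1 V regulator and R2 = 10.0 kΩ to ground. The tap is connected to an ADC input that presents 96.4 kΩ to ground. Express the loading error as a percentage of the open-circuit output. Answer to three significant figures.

7.37 %

The divider's output (Thévenin) resistance is R1‖R2 = 7.669 kΩ.
Fractional drop under load = R_th/(R_th + R_L) = 7.669 / (7.669 + 96.4) = 0.07369.
So the output falls by 7.37 %.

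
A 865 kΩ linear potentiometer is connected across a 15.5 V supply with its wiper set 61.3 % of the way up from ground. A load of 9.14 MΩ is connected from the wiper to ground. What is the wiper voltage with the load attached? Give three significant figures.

V ≈ 9.29 V

The wiper splits the pot into (1−α)R = 334.8 kΩ above and αR = 530.2 kΩ below.
Lower section ‖ load = 501.2 kΩ.
V_wiper = 15.5 × 501.2/(334.8 + 501.2) = 9.29 V.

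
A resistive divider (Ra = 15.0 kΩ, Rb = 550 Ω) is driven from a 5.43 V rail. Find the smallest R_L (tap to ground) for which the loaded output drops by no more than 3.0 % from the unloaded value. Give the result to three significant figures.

Output resistance R_th = Ra‖Rb = (15000 × 550)/15550 = 530.5 Ω.
The fractional drop is R_th/(R_th + R_L); requiring this ≤ 0.0300 gives R_L ≥ R_th(1/0.0300 − 1) = 530.5 × 32.33 = 17.2 kΩ.

R_L(min) ≈ 17.2 kΩ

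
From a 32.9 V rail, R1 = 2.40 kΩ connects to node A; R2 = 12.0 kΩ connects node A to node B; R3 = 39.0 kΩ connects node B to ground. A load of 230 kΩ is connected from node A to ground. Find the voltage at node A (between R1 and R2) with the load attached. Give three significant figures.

Below node A the series string R2+R3 = 51.00 kΩ sits in parallel with the 230 kΩ load: 41.74 kΩ.
V_A = 32.9 × 41.74/(2.40 + 41.74) = 31.1 V.

V ≈ 31.1 V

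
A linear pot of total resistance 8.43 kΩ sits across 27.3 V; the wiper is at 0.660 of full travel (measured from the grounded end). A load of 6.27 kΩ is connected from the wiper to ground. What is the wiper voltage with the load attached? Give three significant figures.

V ≈ 13.8 V

The wiper splits the pot into (1−α)R = 2.866 kΩ above and αR = 5.564 kΩ below.
Lower section ‖ load = 2.948 kΩ.
V_wiper = 27.3 × 2.948/(2.866 + 2.948) = 13.8 V.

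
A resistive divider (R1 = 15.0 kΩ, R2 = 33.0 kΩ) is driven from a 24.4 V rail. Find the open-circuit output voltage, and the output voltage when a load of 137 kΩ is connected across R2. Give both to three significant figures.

Unloaded: 16.8 V; loaded: 15.6 V

Open-circuit: V = 24.4 × 33.0/(15.0 + 33.0) = 16.8 V.
With the load, R2 becomes R2‖R_L = 26.59 kΩ, so V = 24.4 × 26.59/41.59 = 15.6 V.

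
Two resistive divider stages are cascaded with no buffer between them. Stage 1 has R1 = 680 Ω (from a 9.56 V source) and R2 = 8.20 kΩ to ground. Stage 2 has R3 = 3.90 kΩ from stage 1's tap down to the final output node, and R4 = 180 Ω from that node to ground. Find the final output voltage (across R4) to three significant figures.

Stage 2 presents R3+R4 = 4080 Ω as a load on stage 1's tap.
Stage 1's lower leg becomes R2‖(R3+R4) = 2724 Ω, so V_mid = 9.56 × 2724/3404 = 7.650 V.
Stage 2 is itself unloaded: V_out = V_mid × R4/(R3+R4) = 7.650 × 180/4080 = 0.338 V.

V_out ≈ 0.338 V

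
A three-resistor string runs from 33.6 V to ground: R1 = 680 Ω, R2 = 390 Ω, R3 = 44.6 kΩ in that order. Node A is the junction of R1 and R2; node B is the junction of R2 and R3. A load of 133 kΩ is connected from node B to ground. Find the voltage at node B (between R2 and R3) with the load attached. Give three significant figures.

V ≈ 32.6 V

At node B, R3 is in parallel with the load: R3‖R_L = 33400 Ω.
Below node A the resistance is R2 + (R3‖R_L) = 33790 Ω, so V_A = 33.6 × 33790/34470 = 32.94 V.
Then V_B = V_A × (R3‖R_L)/(R2 + R3‖R_L) = 32.94 × 33400/33790 = 32.6 V.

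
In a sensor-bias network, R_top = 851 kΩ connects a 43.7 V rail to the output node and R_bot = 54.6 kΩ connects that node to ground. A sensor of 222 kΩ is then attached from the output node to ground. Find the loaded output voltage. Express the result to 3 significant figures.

V_out ≈ 2.14 V

The load sits in parallel with R_bot: R_bot‖R_L = (54.6 × 222) / (54.6 + 222) = 43.82 kΩ.
V_out = 43.7 × 43.82 / (851 + 43.82) = 43.7 × 43.82/894.8 = 2.14 V.
(Unloaded it would have been 2.63 V.)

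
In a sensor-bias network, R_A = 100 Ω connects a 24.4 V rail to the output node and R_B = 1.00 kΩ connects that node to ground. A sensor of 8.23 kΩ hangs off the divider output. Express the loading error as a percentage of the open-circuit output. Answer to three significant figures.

The divider's output (Thévenin) resistance is R_A‖R_B = 90.91 Ω.
Fractional drop under load = R_th/(R_th + R_L) = 90.91 / (90.91 + 8230) = 0.01093.
So the output falls by 1.09 %.

1.09 %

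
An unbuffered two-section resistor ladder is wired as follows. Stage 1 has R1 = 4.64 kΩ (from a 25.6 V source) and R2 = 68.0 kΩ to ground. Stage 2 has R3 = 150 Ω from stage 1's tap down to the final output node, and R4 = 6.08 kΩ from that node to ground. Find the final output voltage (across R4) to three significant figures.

Stage 2 presents R3+R4 = 6230 Ω as a load on stage 1's tap.
Stage 1's lower leg becomes R2‖(R3+R4) = 5707 Ω, so V_mid = 25.6 × 5707/10350 = 14.12 V.
Stage 2 is itself unloaded: V_out = V_mid × R4/(R3+R4) = 14.12 × 6080/6230 = 13.8 V.

V_out ≈ 13.8 V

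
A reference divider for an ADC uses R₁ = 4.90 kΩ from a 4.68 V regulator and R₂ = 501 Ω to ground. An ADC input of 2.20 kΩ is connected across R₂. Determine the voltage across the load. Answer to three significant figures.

V_out ≈ 0.360 V

The load sits in parallel with R₂: R₂‖R_L = (501 × 2200) / (501 + 2200) = 408.1 Ω.
V_out = 4.68 × 408.1 / (4900 + 408.1) = 4.68 × 408.1/5308 = 0.360 V.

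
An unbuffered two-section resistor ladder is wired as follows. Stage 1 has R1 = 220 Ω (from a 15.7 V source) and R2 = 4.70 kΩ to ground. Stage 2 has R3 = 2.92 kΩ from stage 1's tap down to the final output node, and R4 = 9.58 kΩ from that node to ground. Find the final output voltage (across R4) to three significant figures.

V_out ≈ 11.3 V

Stage 2 presents R3+R4 = 12500 Ω as a load on stage 1's tap.
Stage 1's lower leg becomes R2‖(R3+R4) = 3416 Ω, so V_mid = 15.7 × 3416/3636 = 14.75 V.
Stage 2 is itself unloaded: V_out = V_mid × R4/(R3+R4) = 14.75 × 9580/12500 = 11.3 V.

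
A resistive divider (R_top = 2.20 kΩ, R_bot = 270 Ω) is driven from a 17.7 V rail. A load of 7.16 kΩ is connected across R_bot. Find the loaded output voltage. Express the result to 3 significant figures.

V_out ≈ 1.87 V

The load sits in parallel with R_bot: R_bot‖R_L = (270 × 7160) / (270 + 7160) = 260.2 Ω.
V_out = 17.7 × 260.2 / (2200 + 260.2) = 17.7 × 260.2/2460 = 1.87 V.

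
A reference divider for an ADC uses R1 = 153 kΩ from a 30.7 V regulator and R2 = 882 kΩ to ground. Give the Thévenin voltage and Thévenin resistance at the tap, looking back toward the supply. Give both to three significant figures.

V_th is the open-circuit tap voltage: 30.7 × 882/(153 + 882) = 26.2 V.
With the supply zeroed, R1 and R2 appear in parallel from the tap: R_th = R1‖R2 = (153 × 882)/1035 = 130 kΩ.

V_th = 26.2 V, R_th = 130 kΩ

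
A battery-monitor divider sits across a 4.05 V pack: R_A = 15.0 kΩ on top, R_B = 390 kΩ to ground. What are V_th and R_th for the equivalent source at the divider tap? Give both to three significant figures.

V_th = 3.90 V, R_th = 14.4 kΩ

V_th is the open-circuit tap voltage: 4.05 × 390/(15.0 + 390) = 3.90 V.
With the supply zeroed, R_A and R_B appear in parallel from the tap: R_th = R_A‖R_B = (15.0 × 390)/405.0 = 14.4 kΩ.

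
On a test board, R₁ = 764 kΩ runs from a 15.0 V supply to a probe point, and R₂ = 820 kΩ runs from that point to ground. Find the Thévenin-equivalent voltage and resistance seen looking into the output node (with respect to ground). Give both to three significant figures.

V_th is the open-circuit tap voltage: 15.0 × 820/(764 + 820) = 7.77 V.
With the supply zeroed, R₁ and R₂ appear in parallel from the tap: R_th = R₁‖R₂ = (764 × 820)/1584 = 396 kΩ.

V_th = 7.77 V, R_th = 396 kΩ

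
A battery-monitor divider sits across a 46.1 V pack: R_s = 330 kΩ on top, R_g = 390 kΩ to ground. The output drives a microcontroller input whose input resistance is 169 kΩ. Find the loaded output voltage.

V_out ≈ 12.1 V

The load sits in parallel with R_g: R_g‖R_L = (390 × 169) / (390 + 169) = 117.9 kΩ.
V_out = 46.1 × 117.9 / (330 + 117.9) = 46.1 × 117.9/447.9 = 12.1 V.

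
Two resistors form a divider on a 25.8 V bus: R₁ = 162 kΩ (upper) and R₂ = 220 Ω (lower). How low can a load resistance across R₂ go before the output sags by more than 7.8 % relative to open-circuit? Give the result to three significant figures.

R_L(min) ≈ 2.60 kΩ

Output resistance R_th = R₁‖R₂ = (162000 × 220)/162200 = 219.7 Ω.
The fractional drop is R_th/(R_th + R_L); requiring this ≤ 0.0780 gives R_L ≥ R_th(1/0.0780 − 1) = 219.7 × 11.82 = 2.60 kΩ.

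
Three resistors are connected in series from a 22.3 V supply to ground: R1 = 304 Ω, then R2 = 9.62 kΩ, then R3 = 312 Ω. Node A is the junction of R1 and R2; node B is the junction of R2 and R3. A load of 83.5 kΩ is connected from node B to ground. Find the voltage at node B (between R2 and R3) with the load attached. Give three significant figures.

At node B, R3 is in parallel with the load: R3‖R_L = 310.8 Ω.
Below node A the resistance is R2 + (R3‖R_L) = 9931 Ω, so V_A = 22.3 × 9931/10230 = 21.64 V.
Then V_B = V_A × (R3‖R_L)/(R2 + R3‖R_L) = 21.64 × 310.8/9931 = 0.677 V.

V ≈ 0.677 V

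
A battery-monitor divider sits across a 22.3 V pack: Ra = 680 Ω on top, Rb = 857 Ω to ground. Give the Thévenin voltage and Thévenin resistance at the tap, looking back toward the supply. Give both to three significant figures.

V_th = 12.4 V, R_th = 379 Ω

V_th is the open-circuit tap voltage: 22.3 × 857/(680 + 857) = 12.4 V.
With the supply zeroed, Ra and Rb appear in parallel from the tap: R_th = Ra‖Rb = (680 × 857)/1537 = 379 Ω.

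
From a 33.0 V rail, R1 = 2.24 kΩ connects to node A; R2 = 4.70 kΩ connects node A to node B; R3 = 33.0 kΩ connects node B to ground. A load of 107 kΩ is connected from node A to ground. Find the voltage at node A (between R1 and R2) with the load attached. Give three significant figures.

Below node A the series string R2+R3 = 37.70 kΩ sits in parallel with the 107 kΩ load: 27.88 kΩ.
V_A = 33.0 × 27.88/(2.24 + 27.88) = 30.5 V.

V ≈ 30.5 V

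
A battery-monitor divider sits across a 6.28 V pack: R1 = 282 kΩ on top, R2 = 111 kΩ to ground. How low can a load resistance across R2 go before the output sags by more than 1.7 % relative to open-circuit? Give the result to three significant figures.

Output resistance R_th = R1‖R2 = (282 × 111)/393.0 = 79.65 kΩ.
The fractional drop is R_th/(R_th + R_L); requiring this ≤ 0.0170 gives R_L ≥ R_th(1/0.0170 − 1) = 79.65 × 57.82 = 4.61 MΩ.

R_L(min) ≈ 4.61 MΩ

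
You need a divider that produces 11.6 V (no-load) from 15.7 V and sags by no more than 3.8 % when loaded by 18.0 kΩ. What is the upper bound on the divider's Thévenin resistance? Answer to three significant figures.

R_th ≤ 711 Ω

Loading drop = R_th/(R_th + R_L) ≤ 0.0380, so R_th ≤ R_L · ε/(1−ε) = 18.0 kΩ × 0.0380/0.9620 = 711 Ω.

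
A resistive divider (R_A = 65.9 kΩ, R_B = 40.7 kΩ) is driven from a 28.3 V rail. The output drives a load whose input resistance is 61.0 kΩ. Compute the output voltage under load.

The load sits in parallel with R_B: R_B‖R_L = (40.7 × 61.0) / (40.7 + 61.0) = 24.41 kΩ.
V_out = 28.3 × 24.41 / (65.9 + 24.41) = 28.3 × 24.41/90.31 = 7.65 V.

V_out ≈ 7.65 V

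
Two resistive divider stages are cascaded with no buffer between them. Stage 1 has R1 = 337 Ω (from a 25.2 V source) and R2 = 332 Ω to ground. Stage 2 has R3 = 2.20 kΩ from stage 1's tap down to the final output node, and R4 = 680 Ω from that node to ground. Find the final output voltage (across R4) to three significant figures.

Stage 2 presents R3+R4 = 2880 Ω as a load on stage 1's tap.
Stage 1's lower leg becomes R2‖(R3+R4) = 297.7 Ω, so V_mid = 25.2 × 297.7/634.7 = 11.82 V.
Stage 2 is itself unloaded: V_out = V_mid × R4/(R3+R4) = 11.82 × 680/2880 = 2.79 V.

V_out ≈ 2.79 V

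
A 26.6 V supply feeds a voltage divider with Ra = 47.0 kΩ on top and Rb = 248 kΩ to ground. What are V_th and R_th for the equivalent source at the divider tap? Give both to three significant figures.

V_th = 22.4 V, R_th = 39.5 kΩ

V_th is the open-circuit tap voltage: 26.6 × 248/(47.0 + 248) = 22.4 V.
With the supply zeroed, Ra and Rb appear in parallel from the tap: R_th = Ra‖Rb = (47.0 × 248)/295.0 = 39.5 kΩ.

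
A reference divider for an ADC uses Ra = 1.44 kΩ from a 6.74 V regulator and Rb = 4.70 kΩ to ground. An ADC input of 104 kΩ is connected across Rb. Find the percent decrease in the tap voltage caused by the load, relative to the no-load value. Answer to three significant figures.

1.05 %

The divider's output (Thévenin) resistance is Ra‖Rb = 1.102 kΩ.
Fractional drop under load = R_th/(R_th + R_L) = 1.102 / (1.102 + 104) = 0.01049.
So the output falls by 1.05 %.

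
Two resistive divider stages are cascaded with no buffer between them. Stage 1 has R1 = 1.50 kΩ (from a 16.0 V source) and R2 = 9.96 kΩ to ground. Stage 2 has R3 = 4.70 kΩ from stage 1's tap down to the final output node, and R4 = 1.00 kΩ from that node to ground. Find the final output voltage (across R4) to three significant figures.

Stage 2 presents R3+R4 = 5.700 kΩ as a load on stage 1's tap.
Stage 1's lower leg becomes R2‖(R3+R4) = 3.625 kΩ, so V_mid = 16.0 × 3.625/5.125 = 11.32 V.
Stage 2 is itself unloaded: V_out = V_mid × R4/(R3+R4) = 11.32 × 1.00/5.700 = 1.99 V.

V_out ≈ 1.99 V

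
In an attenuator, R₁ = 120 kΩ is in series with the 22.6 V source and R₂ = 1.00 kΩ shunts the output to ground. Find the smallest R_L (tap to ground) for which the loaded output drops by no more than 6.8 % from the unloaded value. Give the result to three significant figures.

R_L(min) ≈ 13.6 kΩ

Output resistance R_th = R₁‖R₂ = (120000 × 1000)/121000 = 991.7 Ω.
The fractional drop is R_th/(R_th + R_L); requiring this ≤ 0.0680 gives R_L ≥ R_th(1/0.0680 − 1) = 991.7 × 13.71 = 13.6 kΩ.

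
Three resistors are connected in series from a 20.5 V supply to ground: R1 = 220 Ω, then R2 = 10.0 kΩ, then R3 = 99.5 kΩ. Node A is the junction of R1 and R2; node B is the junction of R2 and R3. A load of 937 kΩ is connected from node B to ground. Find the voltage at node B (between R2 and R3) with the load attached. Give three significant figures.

At node B, R3 is in parallel with the load: R3‖R_L = 89950 Ω.
Below node A the resistance is R2 + (R3‖R_L) = 99950 Ω, so V_A = 20.5 × 99950/100200 = 20.45 V.
Then V_B = V_A × (R3‖R_L)/(R2 + R3‖R_L) = 20.45 × 89950/99950 = 18.4 V.

V ≈ 18.4 V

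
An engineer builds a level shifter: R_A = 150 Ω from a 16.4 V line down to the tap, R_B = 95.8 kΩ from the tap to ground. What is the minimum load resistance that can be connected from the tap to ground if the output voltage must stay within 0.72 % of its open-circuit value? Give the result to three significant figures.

Output resistance R_th = R_A‖R_B = (150 × 95800)/95950 = 149.8 Ω.
The fractional drop is R_th/(R_th + R_L); requiring this ≤ 0.00720 gives R_L ≥ R_th(1/0.00720 − 1) = 149.8 × 137.9 = 20.7 kΩ.

R_L(min) ≈ 20.7 kΩ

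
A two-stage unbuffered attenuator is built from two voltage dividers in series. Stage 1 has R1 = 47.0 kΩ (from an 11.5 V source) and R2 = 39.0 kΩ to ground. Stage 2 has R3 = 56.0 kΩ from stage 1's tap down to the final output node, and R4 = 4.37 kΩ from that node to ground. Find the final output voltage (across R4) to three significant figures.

Stage 2 presents R3+R4 = 60.37 kΩ as a load on stage 1's tap.
Stage 1's lower leg becomes R2‖(R3+R4) = 23.69 kΩ, so V_mid = 11.5 × 23.69/70.69 = 3.854 V.
Stage 2 is itself unloaded: V_out = V_mid × R4/(R3+R4) = 3.854 × 4.37/60.37 = 0.279 V.

V_out ≈ 0.279 V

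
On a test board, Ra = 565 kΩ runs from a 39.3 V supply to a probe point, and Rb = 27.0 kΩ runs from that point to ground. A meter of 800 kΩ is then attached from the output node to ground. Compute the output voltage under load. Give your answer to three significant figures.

The load sits in parallel with Rb: Rb‖R_L = (27.0 × 800) / (27.0 + 800) = 26.12 kΩ.
V_out = 39.3 × 26.12 / (565 + 26.12) = 39.3 × 26.12/591.1 = 1.74 V.

V_out ≈ 1.74 V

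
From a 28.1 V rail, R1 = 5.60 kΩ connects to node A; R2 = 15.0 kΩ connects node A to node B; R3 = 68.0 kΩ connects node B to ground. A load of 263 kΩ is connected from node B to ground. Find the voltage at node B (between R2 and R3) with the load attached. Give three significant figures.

V ≈ 20.3 V

At node B, R3 is in parallel with the load: R3‖R_L = 54.03 kΩ.
Below node A the resistance is R2 + (R3‖R_L) = 69.03 kΩ, so V_A = 28.1 × 69.03/74.63 = 25.99 V.
Then V_B = V_A × (R3‖R_L)/(R2 + R3‖R_L) = 25.99 × 54.03/69.03 = 20.3 V.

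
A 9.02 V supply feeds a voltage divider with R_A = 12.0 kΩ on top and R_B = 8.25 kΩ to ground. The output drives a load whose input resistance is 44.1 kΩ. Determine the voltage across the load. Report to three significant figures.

The load sits in parallel with R_B: R_B‖R_L = (8.25 × 44.1) / (8.25 + 44.1) = 6.950 kΩ.
V_out = 9.02 × 6.950 / (12.0 + 6.950) = 9.02 × 6.950/18.95 = 3.31 V.
(Unloaded it would have been 3.67 V.)

V_out ≈ 3.31 V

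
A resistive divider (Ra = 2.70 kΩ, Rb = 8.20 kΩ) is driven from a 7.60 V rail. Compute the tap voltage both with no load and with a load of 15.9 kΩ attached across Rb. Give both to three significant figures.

Open-circuit: V = 7.60 × 8.20/(2.70 + 8.20) = 5.72 V.
With the load, Rb becomes Rb‖R_L = 5.410 kΩ, so V = 7.60 × 5.410/8.110 = 5.07 V.

Unloaded: 5.72 V; loaded: 5.07 V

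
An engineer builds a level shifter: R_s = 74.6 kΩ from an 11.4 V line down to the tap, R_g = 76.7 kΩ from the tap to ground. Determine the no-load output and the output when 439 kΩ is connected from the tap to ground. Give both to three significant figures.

Unloaded: 5.78 V; loaded: 5.32 V

Open-circuit: V = 11.4 × 76.7/(74.6 + 76.7) = 5.78 V.
With the load, R_g becomes R_g‖R_L = 65.29 kΩ, so V = 11.4 × 65.29/139.9 = 5.32 V.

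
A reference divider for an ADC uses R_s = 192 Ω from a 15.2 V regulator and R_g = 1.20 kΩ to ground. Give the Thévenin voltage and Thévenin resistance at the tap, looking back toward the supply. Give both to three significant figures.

V_th = 13.1 V, R_th = 166 Ω

V_th is the open-circuit tap voltage: 15.2 × 1200/(192 + 1200) = 13.1 V.
With the supply zeroed, R_s and R_g appear in parallel from the tap: R_th = R_s‖R_g = (192 × 1200)/1392 = 166 Ω.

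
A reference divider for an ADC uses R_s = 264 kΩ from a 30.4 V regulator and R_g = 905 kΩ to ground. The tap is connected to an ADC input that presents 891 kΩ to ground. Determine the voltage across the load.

The load sits in parallel with R_g: R_g‖R_L = (905 × 891) / (905 + 891) = 449.0 kΩ.
V_out = 30.4 × 449.0 / (264 + 449.0) = 30.4 × 449.0/713.0 = 19.1 V.
(Unloaded it would have been 23.5 V.)

V_out ≈ 19.1 V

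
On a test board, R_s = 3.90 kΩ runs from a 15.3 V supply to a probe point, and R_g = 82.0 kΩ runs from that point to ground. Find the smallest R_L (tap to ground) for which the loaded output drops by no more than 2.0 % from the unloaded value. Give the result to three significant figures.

Output resistance R_th = R_s‖R_g = (3.90 × 82.0)/85.90 = 3.723 kΩ.
The fractional drop is R_th/(R_th + R_L); requiring this ≤ 0.0200 gives R_L ≥ R_th(1/0.0200 − 1) = 3.723 × 49.00 = 182 kΩ.

R_L(min) ≈ 182 kΩ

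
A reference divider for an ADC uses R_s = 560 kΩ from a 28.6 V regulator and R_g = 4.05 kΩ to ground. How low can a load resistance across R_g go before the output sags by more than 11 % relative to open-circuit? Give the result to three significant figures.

R_L(min) ≈ 32.5 kΩ

Output resistance R_th = R_s‖R_g = (560 × 4.05)/564.0 = 4.021 kΩ.
The fractional drop is R_th/(R_th + R_L); requiring this ≤ 0.110 gives R_L ≥ R_th(1/0.110 − 1) = 4.021 × 8.091 = 32.5 kΩ.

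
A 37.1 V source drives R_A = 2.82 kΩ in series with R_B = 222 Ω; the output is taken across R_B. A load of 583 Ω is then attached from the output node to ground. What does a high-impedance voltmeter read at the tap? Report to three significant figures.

V_out ≈ 2.00 V

The load sits in parallel with R_B: R_B‖R_L = (222 × 583) / (222 + 583) = 160.8 Ω.
V_out = 37.1 × 160.8 / (2820 + 160.8) = 37.1 × 160.8/2981 = 2.00 V.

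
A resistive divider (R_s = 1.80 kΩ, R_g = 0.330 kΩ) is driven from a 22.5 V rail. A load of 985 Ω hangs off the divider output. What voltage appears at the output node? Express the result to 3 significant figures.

V_out ≈ 2.72 V

The load sits in parallel with R_g: R_g‖R_L = (330 × 985) / (330 + 985) = 247.2 Ω.
V_out = 22.5 × 247.2 / (1800 + 247.2) = 22.5 × 247.2/2047 = 2.72 V.
(Unloaded it would have been 3.49 V.)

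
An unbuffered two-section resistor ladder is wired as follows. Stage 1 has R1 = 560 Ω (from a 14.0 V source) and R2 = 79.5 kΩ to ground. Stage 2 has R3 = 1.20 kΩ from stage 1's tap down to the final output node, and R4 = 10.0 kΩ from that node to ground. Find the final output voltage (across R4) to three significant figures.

Stage 2 presents R3+R4 = 11200 Ω as a load on stage 1's tap.
Stage 1's lower leg becomes R2‖(R3+R4) = 9817 Ω, so V_mid = 14.0 × 9817/10380 = 13.24 V.
Stage 2 is itself unloaded: V_out = V_mid × R4/(R3+R4) = 13.24 × 10000/11200 = 11.8 V.

V_out ≈ 11.8 V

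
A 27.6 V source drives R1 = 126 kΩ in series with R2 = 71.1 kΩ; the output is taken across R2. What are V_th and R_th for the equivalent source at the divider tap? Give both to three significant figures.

V_th is the open-circuit tap voltage: 27.6 × 71.1/(126 + 71.1) = 9.96 V.
With the supply zeroed, R1 and R2 appear in parallel from the tap: R_th = R1‖R2 = (126 × 71.1)/197.1 = 45.5 kΩ.

V_th = 9.96 V, R_th = 45.5 kΩ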